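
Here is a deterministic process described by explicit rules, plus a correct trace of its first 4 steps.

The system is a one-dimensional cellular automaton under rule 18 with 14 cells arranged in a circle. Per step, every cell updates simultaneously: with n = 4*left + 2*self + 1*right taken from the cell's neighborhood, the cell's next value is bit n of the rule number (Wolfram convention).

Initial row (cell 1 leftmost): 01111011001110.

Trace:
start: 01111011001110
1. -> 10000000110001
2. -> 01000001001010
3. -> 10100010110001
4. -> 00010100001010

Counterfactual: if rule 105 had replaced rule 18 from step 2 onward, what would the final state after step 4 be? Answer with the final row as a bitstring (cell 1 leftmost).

(re-executing steps 2..4 under rule 105; state before step 2: 10000000110001)
2. -> 10111110110101
3. -> 11100011111011
4. -> 00101010001110

00101010001110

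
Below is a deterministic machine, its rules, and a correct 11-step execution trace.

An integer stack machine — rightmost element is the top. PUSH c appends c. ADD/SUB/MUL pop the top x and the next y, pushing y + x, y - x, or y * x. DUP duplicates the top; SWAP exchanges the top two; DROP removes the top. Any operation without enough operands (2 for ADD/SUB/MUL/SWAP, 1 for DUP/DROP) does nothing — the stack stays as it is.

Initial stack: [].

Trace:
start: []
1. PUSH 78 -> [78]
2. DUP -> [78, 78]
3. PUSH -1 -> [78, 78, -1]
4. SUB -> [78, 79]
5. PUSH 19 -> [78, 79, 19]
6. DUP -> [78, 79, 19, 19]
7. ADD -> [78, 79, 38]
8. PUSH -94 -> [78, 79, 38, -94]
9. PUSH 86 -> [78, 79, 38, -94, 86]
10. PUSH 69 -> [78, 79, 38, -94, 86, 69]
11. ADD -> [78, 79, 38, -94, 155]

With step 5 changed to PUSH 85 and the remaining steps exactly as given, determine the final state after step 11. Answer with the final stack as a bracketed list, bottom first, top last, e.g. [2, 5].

[78, 79, 170, -94, 155]

(re-executing from step 5 with the substitution; state before step 5: [78, 79])
5. PUSH 85 -> [78, 79, 85]
6. DUP -> [78, 79, 85, 85]
7. ADD -> [78, 79, 170]
8. PUSH -94 -> [78, 79, 170, -94]
9. PUSH 86 -> [78, 79, 170, -94, 86]
10. PUSH 69 -> [78, 79, 170, -94, 86, 69]
11. ADD -> [78, 79, 170, -94, 155]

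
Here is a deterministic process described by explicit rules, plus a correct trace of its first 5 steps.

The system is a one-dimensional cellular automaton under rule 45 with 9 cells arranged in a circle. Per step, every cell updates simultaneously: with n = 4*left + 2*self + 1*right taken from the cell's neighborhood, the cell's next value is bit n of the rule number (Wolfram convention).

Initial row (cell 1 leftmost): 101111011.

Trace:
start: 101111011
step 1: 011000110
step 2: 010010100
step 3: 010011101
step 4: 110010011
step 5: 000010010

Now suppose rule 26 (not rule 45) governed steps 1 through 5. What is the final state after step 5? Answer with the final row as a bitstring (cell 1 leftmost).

001100010

(re-executing steps 1..5 under rule 26; state before step 1: 101111011)
step 1: 001000010
step 2: 010100101
step 3: 000011000
step 4: 000110100
step 5: 001100010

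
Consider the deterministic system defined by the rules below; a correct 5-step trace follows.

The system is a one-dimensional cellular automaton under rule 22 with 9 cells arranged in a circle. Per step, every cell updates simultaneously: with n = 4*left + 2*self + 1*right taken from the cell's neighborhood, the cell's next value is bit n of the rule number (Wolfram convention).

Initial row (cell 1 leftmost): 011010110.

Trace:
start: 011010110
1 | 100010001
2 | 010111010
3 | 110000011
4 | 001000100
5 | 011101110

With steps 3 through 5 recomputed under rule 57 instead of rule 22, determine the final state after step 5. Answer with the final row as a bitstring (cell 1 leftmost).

(re-executing steps 3..5 under rule 57; state before step 3: 010111010)
3 | 001100101
4 | 101010010
5 | 010101001

010101001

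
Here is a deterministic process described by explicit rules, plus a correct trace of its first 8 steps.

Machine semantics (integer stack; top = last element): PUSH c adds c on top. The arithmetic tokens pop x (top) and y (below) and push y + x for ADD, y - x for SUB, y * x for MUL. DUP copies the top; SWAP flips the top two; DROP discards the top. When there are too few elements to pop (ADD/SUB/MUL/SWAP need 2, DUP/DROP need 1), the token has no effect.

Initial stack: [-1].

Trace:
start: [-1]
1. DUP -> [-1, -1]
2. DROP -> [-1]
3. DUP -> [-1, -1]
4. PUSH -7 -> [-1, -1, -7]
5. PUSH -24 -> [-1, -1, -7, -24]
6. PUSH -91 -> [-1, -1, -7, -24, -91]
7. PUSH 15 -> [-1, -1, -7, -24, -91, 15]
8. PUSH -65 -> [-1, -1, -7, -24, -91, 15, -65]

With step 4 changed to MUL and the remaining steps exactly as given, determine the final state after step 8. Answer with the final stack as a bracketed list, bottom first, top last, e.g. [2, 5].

(re-executing from step 4 with the substitution; state before step 4: [-1, -1])
4. MUL -> [1]
5. PUSH -24 -> [1, -24]
6. PUSH -91 -> [1, -24, -91]
7. PUSH 15 -> [1, -24, -91, 15]
8. PUSH -65 -> [1, -24, -91, 15, -65]

[1, -24, -91, 15, -65]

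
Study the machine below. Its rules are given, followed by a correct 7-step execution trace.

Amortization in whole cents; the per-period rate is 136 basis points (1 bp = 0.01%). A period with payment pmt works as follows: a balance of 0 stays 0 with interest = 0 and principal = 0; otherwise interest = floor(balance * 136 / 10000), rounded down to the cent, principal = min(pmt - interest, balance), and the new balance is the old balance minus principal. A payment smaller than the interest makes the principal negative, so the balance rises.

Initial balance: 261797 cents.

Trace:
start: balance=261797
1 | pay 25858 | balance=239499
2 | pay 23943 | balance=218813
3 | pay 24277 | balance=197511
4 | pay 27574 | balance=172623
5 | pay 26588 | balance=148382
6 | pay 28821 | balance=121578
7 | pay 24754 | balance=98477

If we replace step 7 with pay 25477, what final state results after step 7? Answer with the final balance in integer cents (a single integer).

97754

(re-executing from step 7 with the substitution; state before step 7: balance=121578)
7 | pay 25477 | balance=97754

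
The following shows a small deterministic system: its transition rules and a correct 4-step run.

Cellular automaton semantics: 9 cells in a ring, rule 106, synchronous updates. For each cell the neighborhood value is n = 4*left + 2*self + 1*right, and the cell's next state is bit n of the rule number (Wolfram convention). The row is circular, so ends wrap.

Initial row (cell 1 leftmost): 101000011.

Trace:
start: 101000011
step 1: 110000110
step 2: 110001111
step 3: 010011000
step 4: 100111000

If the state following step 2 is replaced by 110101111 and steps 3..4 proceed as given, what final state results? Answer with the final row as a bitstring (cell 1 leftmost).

state after step 2 := 110101111
step 3: 011011000
step 4: 111111000

111111000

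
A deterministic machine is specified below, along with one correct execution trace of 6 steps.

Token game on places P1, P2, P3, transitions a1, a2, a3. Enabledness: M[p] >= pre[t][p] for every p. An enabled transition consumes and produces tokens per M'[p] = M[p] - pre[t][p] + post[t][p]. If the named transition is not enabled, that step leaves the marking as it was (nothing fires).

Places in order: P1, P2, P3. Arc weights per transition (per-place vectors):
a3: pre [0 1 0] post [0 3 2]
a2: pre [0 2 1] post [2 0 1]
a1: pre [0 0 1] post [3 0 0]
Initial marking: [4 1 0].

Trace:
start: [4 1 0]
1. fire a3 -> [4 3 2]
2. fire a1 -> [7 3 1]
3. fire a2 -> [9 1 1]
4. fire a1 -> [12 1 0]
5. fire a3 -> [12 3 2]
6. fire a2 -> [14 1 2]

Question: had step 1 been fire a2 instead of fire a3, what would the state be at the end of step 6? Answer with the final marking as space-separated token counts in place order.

6 1 2

(re-executing from step 1 with the substitution; state before step 1: [4 1 0])
1. fire a2 -> [4 1 0]
2. fire a1 -> [4 1 0]
3. fire a2 -> [4 1 0]
4. fire a1 -> [4 1 0]
5. fire a3 -> [4 3 2]
6. fire a2 -> [6 1 2]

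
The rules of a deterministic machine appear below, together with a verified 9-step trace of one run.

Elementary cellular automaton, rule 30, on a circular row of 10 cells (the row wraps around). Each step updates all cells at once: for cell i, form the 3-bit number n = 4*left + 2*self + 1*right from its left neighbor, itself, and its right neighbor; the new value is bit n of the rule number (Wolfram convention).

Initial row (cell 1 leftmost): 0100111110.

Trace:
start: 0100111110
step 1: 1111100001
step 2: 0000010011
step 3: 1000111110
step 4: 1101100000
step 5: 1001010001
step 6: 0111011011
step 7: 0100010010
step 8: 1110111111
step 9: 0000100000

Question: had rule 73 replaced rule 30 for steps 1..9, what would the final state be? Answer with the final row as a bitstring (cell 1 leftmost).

0000100010

(re-executing steps 1..9 under rule 73; state before step 1: 0100111110)
step 1: 0000100010
step 2: 1110001000
step 3: 1010100010
step 4: 0000001000
step 5: 1111100011
step 6: 0000101010
step 7: 1110000000
step 8: 1010111110
step 9: 0000100010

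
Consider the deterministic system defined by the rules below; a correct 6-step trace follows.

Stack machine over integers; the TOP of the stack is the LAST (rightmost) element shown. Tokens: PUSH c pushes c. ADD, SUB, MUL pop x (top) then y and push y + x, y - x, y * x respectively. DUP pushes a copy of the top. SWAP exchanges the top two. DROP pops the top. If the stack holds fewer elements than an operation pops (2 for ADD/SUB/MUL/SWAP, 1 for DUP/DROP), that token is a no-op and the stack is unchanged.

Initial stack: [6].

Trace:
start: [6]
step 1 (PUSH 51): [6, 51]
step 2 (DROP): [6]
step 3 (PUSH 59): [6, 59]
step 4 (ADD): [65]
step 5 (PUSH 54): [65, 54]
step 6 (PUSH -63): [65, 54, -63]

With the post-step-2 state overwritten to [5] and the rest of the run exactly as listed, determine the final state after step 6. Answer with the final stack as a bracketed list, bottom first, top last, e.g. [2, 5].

state after step 2 := [5]
step 3 (PUSH 59): [5, 59]
step 4 (ADD): [64]
step 5 (PUSH 54): [64, 54]
step 6 (PUSH -63): [64, 54, -63]

[64, 54, -63]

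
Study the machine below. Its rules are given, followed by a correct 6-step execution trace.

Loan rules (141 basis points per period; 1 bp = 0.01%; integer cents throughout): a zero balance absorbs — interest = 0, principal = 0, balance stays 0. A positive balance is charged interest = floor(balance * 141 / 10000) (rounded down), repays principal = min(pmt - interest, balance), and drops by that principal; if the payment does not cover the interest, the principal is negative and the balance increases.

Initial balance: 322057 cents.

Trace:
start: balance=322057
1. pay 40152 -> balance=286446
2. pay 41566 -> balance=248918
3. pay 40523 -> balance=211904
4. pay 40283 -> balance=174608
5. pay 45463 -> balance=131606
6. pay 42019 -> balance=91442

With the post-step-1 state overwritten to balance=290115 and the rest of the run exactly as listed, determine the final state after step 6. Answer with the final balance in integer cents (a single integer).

95379

state after step 1 := balance=290115
2. pay 41566 -> balance=252639
3. pay 40523 -> balance=215678
4. pay 40283 -> balance=178436
5. pay 45463 -> balance=135488
6. pay 42019 -> balance=95379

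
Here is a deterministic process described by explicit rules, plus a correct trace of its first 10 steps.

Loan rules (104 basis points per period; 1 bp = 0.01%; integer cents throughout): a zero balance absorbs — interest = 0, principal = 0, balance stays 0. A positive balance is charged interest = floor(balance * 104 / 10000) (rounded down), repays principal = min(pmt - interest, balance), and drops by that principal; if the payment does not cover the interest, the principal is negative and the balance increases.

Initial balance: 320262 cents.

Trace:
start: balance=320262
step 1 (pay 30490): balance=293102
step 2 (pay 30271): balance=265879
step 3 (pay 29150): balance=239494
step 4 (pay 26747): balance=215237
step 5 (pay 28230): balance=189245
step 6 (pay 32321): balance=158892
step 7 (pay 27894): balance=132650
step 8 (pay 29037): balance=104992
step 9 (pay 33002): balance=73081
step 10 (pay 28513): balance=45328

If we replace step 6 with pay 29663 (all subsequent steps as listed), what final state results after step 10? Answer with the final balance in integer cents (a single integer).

48099

(re-executing from step 6 with the substitution; state before step 6: balance=189245)
step 6 (pay 29663): balance=161550
step 7 (pay 27894): balance=135336
step 8 (pay 29037): balance=107706
step 9 (pay 33002): balance=75824
step 10 (pay 28513): balance=48099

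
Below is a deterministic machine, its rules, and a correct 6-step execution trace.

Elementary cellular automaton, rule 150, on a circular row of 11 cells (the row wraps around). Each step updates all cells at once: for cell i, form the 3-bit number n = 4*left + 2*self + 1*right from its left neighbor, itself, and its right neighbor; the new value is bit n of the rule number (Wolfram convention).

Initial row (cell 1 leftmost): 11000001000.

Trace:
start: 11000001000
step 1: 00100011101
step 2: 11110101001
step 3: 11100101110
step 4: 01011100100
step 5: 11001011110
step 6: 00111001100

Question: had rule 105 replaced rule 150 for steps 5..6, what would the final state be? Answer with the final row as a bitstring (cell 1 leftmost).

00111001100

(re-executing steps 5..6 under rule 105; state before step 5: 01011100100)
step 5: 00110100001
step 6: 00111001100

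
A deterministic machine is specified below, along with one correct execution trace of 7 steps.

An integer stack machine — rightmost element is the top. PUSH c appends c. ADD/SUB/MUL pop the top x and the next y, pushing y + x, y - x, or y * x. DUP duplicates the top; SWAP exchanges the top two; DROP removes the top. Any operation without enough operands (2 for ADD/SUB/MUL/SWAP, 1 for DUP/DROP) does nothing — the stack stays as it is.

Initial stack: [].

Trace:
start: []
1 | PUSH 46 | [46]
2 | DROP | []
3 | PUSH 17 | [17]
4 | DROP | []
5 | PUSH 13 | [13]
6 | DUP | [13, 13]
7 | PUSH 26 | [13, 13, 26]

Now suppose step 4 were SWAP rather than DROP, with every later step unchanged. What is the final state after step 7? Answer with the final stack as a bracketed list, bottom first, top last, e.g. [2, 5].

[17, 13, 13, 26]

(re-executing from step 4 with the substitution; state before step 4: [17])
4 | SWAP | [17]
5 | PUSH 13 | [17, 13]
6 | DUP | [17, 13, 13]
7 | PUSH 26 | [17, 13, 13, 26]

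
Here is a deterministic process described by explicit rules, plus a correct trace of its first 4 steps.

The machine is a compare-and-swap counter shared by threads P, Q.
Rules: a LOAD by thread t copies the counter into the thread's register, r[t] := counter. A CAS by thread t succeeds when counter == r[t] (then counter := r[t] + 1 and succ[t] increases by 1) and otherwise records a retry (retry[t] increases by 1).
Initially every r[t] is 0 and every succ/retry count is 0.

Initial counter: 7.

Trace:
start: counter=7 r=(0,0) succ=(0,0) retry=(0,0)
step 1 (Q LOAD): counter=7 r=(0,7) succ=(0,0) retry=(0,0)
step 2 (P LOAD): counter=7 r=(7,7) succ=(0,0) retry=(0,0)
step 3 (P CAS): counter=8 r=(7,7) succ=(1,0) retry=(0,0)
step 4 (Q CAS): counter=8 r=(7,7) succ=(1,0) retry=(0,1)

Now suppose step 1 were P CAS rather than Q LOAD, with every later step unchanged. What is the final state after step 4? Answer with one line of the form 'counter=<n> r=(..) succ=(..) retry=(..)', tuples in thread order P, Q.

counter=8 r=(7,0) succ=(1,0) retry=(1,1)

(re-executing from step 1 with the substitution; state before step 1: counter=7 r=(0,0) succ=(0,0) retry=(0,0))
step 1 (P CAS): counter=7 r=(0,0) succ=(0,0) retry=(1,0)
step 2 (P LOAD): counter=7 r=(7,0) succ=(0,0) retry=(1,0)
step 3 (P CAS): counter=8 r=(7,0) succ=(1,0) retry=(1,0)
step 4 (Q CAS): counter=8 r=(7,0) succ=(1,0) retry=(1,1)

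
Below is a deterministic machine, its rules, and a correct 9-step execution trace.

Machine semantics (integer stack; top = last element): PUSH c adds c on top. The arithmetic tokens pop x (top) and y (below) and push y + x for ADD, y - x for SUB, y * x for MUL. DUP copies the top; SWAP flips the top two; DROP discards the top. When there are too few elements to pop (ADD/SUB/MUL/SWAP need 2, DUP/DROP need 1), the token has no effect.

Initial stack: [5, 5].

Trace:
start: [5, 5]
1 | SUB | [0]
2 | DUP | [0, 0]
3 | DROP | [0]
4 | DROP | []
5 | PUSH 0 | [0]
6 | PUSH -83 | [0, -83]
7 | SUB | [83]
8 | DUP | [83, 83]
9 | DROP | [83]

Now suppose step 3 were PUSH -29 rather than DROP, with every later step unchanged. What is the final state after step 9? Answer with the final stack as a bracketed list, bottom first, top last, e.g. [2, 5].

(re-executing from step 3 with the substitution; state before step 3: [0, 0])
3 | PUSH -29 | [0, 0, -29]
4 | DROP | [0, 0]
5 | PUSH 0 | [0, 0, 0]
6 | PUSH -83 | [0, 0, 0, -83]
7 | SUB | [0, 0, 83]
8 | DUP | [0, 0, 83, 83]
9 | DROP | [0, 0, 83]

[0, 0, 83]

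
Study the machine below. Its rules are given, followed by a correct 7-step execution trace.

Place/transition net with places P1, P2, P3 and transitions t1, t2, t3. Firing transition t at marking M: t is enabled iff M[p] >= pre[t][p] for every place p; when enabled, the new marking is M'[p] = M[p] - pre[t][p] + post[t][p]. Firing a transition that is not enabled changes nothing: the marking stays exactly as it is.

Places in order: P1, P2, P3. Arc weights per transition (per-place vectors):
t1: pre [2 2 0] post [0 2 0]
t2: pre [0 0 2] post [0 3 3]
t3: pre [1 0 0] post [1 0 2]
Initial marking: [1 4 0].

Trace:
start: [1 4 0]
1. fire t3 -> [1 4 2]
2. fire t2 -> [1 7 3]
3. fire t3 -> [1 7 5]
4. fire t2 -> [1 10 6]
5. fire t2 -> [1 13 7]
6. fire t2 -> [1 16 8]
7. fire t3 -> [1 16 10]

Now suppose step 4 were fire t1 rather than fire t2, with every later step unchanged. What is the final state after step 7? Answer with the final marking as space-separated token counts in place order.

1 13 9

(re-executing from step 4 with the substitution; state before step 4: [1 7 5])
4. fire t1 -> [1 7 5]
5. fire t2 -> [1 10 6]
6. fire t2 -> [1 13 7]
7. fire t3 -> [1 13 9]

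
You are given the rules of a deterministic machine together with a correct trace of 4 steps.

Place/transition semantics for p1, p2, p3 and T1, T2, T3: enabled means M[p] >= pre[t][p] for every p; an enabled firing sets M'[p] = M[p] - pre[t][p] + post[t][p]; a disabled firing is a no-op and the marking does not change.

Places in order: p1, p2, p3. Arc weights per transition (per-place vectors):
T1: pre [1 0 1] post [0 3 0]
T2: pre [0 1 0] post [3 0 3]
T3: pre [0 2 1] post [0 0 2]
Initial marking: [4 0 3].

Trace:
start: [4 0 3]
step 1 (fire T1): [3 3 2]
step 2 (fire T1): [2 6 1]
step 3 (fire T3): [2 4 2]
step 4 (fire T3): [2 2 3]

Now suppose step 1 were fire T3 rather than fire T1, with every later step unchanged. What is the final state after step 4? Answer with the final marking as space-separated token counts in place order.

(re-executing from step 1 with the substitution; state before step 1: [4 0 3])
step 1 (fire T3): [4 0 3]
step 2 (fire T1): [3 3 2]
step 3 (fire T3): [3 1 3]
step 4 (fire T3): [3 1 3]

3 1 3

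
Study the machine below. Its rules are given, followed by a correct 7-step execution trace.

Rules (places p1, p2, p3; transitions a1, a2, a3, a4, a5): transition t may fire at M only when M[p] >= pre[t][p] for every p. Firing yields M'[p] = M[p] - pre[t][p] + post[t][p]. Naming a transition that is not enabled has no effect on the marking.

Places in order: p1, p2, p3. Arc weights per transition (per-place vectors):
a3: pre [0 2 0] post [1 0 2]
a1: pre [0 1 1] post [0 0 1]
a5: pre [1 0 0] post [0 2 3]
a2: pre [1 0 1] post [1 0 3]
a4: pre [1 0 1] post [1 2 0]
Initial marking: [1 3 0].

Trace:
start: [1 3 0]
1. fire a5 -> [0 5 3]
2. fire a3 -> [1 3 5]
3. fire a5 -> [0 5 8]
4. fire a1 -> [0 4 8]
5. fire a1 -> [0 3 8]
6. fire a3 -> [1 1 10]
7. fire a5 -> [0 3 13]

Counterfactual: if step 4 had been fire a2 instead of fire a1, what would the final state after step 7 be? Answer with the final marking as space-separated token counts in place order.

(re-executing from step 4 with the substitution; state before step 4: [0 5 8])
4. fire a2 -> [0 5 8]
5. fire a1 -> [0 4 8]
6. fire a3 -> [1 2 10]
7. fire a5 -> [0 4 13]

0 4 13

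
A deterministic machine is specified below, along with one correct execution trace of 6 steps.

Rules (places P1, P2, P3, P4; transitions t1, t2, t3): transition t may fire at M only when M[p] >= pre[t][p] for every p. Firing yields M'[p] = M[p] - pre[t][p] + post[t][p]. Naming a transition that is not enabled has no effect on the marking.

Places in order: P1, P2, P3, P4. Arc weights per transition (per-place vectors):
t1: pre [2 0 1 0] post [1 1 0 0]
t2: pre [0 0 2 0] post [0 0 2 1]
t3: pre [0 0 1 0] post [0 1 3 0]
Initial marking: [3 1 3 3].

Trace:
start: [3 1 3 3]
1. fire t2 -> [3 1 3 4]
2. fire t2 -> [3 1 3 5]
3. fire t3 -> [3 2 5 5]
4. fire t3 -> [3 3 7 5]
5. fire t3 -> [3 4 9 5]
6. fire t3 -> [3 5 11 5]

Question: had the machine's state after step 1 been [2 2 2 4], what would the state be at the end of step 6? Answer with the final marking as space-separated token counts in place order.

state after step 1 := [2 2 2 4]
2. fire t2 -> [2 2 2 5]
3. fire t3 -> [2 3 4 5]
4. fire t3 -> [2 4 6 5]
5. fire t3 -> [2 5 8 5]
6. fire t3 -> [2 6 10 5]

2 6 10 5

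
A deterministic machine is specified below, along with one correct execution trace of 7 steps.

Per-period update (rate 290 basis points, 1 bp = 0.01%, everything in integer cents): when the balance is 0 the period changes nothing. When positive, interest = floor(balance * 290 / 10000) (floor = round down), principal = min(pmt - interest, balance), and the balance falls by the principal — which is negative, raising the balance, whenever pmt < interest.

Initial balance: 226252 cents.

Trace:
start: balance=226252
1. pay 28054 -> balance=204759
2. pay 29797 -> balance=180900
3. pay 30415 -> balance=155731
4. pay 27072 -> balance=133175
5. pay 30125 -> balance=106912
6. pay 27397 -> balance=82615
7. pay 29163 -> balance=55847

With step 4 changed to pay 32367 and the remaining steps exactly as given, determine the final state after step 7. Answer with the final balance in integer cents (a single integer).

(re-executing from step 4 with the substitution; state before step 4: balance=155731)
4. pay 32367 -> balance=127880
5. pay 30125 -> balance=101463
6. pay 27397 -> balance=77008
7. pay 29163 -> balance=50078

50078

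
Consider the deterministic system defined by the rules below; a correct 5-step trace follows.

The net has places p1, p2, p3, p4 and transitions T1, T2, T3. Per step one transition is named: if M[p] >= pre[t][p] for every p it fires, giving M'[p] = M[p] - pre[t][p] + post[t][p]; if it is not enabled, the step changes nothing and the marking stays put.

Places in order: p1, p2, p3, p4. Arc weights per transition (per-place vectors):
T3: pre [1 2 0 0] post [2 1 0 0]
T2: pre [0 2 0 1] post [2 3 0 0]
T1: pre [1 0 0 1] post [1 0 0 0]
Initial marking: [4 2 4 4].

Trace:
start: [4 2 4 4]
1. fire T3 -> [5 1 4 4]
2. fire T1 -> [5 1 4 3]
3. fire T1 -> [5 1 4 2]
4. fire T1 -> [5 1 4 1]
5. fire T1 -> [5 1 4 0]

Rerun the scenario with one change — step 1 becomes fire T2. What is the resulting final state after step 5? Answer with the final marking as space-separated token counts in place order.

6 3 4 0

(re-executing from step 1 with the substitution; state before step 1: [4 2 4 4])
1. fire T2 -> [6 3 4 3]
2. fire T1 -> [6 3 4 2]
3. fire T1 -> [6 3 4 1]
4. fire T1 -> [6 3 4 0]
5. fire T1 -> [6 3 4 0]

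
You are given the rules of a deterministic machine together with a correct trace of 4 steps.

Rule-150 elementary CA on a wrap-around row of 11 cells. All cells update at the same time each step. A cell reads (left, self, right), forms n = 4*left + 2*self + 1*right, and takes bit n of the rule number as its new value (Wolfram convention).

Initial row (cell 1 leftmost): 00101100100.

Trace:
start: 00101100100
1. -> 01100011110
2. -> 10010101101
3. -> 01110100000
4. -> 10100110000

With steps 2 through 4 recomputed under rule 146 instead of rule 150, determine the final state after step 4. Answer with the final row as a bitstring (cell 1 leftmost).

10010000000

(re-executing steps 2..4 under rule 146; state before step 2: 01100011110)
2. -> 10010101101
3. -> 01100000000
4. -> 10010000000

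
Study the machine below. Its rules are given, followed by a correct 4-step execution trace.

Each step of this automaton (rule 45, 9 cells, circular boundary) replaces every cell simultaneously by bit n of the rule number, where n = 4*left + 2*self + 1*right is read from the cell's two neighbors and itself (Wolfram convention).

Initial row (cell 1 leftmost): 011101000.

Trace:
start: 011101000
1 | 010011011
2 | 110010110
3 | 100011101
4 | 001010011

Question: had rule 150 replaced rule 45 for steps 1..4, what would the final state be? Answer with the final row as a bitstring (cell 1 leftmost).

101100001

(re-executing steps 1..4 under rule 150; state before step 1: 011101000)
1 | 101001100
2 | 101110011
3 | 000101101
4 | 101100001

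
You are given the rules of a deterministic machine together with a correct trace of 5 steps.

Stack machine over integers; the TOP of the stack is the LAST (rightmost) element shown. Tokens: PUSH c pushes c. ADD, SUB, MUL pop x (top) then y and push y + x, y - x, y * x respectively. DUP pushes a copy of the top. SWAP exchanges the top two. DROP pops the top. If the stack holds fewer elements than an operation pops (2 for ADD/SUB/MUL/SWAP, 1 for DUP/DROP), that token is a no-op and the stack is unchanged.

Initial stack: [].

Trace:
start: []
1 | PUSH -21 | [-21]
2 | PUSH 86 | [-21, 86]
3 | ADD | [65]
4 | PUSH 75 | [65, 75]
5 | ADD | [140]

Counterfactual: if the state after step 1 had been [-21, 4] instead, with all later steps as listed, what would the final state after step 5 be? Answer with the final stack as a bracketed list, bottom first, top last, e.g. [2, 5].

state after step 1 := [-21, 4]
2 | PUSH 86 | [-21, 4, 86]
3 | ADD | [-21, 90]
4 | PUSH 75 | [-21, 90, 75]
5 | ADD | [-21, 165]

[-21, 165]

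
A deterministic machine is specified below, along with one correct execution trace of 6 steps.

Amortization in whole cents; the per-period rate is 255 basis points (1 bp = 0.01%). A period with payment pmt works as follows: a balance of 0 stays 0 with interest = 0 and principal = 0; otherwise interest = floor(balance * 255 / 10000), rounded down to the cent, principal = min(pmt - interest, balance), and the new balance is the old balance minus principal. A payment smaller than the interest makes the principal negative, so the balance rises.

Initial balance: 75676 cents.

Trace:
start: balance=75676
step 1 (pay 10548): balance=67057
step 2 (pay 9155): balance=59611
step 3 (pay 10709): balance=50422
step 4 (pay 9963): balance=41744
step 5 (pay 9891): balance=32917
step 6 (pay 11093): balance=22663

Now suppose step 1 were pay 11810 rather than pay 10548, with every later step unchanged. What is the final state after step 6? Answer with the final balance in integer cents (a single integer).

(re-executing from step 1 with the substitution; state before step 1: balance=75676)
step 1 (pay 11810): balance=65795
step 2 (pay 9155): balance=58317
step 3 (pay 10709): balance=49095
step 4 (pay 9963): balance=40383
step 5 (pay 9891): balance=31521
step 6 (pay 11093): balance=21231

21231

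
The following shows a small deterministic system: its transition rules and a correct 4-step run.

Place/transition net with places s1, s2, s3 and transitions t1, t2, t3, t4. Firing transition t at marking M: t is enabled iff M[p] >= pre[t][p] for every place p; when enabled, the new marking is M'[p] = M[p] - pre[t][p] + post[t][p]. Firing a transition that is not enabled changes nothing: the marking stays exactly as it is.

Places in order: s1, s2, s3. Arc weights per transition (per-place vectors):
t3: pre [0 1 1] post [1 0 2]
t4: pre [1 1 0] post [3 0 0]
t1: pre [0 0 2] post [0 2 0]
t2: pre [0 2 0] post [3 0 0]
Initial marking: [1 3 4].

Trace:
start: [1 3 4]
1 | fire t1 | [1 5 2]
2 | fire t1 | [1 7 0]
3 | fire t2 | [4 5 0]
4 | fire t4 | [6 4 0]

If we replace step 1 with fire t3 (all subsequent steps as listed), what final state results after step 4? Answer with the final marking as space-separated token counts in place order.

7 1 3

(re-executing from step 1 with the substitution; state before step 1: [1 3 4])
1 | fire t3 | [2 2 5]
2 | fire t1 | [2 4 3]
3 | fire t2 | [5 2 3]
4 | fire t4 | [7 1 3]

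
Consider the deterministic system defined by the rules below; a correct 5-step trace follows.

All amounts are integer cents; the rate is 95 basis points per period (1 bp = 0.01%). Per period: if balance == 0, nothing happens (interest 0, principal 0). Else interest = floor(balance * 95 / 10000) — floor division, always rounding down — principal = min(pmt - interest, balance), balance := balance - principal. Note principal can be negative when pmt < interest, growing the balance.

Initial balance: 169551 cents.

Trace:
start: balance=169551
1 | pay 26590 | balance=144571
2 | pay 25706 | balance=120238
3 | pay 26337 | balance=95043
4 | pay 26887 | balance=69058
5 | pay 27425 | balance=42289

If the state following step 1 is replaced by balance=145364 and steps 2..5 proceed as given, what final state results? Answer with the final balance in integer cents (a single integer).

state after step 1 := balance=145364
2 | pay 25706 | balance=121038
3 | pay 26337 | balance=95850
4 | pay 26887 | balance=69873
5 | pay 27425 | balance=43111

43111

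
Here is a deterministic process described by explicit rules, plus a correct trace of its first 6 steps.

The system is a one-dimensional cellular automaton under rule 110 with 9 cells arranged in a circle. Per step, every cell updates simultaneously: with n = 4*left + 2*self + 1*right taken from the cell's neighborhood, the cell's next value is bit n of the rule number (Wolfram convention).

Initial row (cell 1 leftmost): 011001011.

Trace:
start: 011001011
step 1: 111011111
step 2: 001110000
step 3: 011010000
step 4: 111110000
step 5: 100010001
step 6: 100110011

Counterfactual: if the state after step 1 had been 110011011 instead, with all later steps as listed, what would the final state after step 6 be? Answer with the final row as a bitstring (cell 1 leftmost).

state after step 1 := 110011011
step 2: 010111110
step 3: 111100010
step 4: 100100111
step 5: 101101100
step 6: 111111101

111111101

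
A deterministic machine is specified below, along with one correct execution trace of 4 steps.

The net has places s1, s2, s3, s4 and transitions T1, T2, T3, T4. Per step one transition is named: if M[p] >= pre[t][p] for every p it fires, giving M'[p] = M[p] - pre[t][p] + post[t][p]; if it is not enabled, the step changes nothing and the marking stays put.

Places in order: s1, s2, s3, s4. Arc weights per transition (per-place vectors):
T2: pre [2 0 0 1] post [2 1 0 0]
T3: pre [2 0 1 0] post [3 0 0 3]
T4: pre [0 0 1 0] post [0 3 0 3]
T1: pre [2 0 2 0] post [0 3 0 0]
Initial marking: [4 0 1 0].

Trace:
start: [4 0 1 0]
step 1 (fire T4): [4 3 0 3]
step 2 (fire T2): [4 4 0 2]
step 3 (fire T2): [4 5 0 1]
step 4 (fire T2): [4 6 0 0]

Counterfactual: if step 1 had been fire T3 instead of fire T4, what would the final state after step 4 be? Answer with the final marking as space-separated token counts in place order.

5 3 0 0

(re-executing from step 1 with the substitution; state before step 1: [4 0 1 0])
step 1 (fire T3): [5 0 0 3]
step 2 (fire T2): [5 1 0 2]
step 3 (fire T2): [5 2 0 1]
step 4 (fire T2): [5 3 0 0]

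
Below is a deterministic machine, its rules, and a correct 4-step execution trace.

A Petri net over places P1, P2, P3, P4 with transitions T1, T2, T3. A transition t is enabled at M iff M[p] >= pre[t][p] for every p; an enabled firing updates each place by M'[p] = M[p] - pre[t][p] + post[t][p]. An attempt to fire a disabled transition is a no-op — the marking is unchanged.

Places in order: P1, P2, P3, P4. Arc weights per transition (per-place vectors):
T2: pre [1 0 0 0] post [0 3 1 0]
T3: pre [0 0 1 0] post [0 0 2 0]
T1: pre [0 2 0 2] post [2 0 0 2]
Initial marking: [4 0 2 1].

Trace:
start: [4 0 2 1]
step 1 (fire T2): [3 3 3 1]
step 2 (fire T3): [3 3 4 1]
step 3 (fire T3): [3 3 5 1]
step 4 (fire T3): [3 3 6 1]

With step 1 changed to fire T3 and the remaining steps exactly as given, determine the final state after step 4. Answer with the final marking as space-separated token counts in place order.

(re-executing from step 1 with the substitution; state before step 1: [4 0 2 1])
step 1 (fire T3): [4 0 3 1]
step 2 (fire T3): [4 0 4 1]
step 3 (fire T3): [4 0 5 1]
step 4 (fire T3): [4 0 6 1]

4 0 6 1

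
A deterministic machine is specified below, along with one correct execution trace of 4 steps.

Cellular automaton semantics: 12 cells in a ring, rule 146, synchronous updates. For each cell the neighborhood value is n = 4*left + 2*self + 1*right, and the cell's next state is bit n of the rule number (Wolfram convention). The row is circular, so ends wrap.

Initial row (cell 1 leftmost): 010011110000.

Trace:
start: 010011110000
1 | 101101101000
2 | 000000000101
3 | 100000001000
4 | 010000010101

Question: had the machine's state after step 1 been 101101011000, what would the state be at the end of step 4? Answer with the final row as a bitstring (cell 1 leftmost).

state after step 1 := 101101011000
2 | 000000000101
3 | 100000001000
4 | 010000010101

010000010101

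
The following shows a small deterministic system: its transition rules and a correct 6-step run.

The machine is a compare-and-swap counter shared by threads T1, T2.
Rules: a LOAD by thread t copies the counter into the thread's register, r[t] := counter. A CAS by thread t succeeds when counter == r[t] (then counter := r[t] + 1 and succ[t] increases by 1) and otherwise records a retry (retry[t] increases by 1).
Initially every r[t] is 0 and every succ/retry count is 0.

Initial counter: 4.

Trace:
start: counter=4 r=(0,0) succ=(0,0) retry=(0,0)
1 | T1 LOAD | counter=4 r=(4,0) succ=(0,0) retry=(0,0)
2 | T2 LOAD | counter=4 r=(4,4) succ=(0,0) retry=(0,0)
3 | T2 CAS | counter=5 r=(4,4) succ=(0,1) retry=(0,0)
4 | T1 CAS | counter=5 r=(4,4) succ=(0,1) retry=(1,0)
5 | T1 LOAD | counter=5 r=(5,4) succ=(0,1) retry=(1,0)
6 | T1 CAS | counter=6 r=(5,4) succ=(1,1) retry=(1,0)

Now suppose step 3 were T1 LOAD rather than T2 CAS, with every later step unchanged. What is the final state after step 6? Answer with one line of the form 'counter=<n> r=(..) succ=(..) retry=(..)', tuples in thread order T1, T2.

counter=6 r=(5,4) succ=(2,0) retry=(0,0)

(re-executing from step 3 with the substitution; state before step 3: counter=4 r=(4,4) succ=(0,0) retry=(0,0))
3 | T1 LOAD | counter=4 r=(4,4) succ=(0,0) retry=(0,0)
4 | T1 CAS | counter=5 r=(4,4) succ=(1,0) retry=(0,0)
5 | T1 LOAD | counter=5 r=(5,4) succ=(1,0) retry=(0,0)
6 | T1 CAS | counter=6 r=(5,4) succ=(2,0) retry=(0,0)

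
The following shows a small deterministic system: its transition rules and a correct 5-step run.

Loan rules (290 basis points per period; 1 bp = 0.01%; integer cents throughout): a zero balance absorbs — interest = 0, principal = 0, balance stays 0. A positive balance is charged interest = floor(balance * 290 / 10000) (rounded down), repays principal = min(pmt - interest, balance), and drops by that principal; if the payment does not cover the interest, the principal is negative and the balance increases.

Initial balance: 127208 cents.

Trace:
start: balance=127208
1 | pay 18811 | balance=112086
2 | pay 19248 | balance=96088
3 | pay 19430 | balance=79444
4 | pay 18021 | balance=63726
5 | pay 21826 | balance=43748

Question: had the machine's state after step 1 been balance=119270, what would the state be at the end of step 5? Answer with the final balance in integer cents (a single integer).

state after step 1 := balance=119270
2 | pay 19248 | balance=103480
3 | pay 19430 | balance=87050
4 | pay 18021 | balance=71553
5 | pay 21826 | balance=51802

51802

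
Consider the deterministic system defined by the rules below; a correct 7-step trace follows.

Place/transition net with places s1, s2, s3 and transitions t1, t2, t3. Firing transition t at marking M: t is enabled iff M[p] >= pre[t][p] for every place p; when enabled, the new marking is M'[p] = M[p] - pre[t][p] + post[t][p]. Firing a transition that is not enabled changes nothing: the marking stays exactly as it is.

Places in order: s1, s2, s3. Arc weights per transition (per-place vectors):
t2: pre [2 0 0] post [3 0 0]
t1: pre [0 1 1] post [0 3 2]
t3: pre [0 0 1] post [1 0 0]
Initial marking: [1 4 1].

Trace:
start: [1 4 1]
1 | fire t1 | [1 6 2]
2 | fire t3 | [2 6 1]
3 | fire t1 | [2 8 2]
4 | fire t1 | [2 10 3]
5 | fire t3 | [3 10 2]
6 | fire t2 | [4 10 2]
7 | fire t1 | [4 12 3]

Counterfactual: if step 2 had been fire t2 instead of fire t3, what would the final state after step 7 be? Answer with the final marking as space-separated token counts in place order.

3 12 4

(re-executing from step 2 with the substitution; state before step 2: [1 6 2])
2 | fire t2 | [1 6 2]
3 | fire t1 | [1 8 3]
4 | fire t1 | [1 10 4]
5 | fire t3 | [2 10 3]
6 | fire t2 | [3 10 3]
7 | fire t1 | [3 12 4]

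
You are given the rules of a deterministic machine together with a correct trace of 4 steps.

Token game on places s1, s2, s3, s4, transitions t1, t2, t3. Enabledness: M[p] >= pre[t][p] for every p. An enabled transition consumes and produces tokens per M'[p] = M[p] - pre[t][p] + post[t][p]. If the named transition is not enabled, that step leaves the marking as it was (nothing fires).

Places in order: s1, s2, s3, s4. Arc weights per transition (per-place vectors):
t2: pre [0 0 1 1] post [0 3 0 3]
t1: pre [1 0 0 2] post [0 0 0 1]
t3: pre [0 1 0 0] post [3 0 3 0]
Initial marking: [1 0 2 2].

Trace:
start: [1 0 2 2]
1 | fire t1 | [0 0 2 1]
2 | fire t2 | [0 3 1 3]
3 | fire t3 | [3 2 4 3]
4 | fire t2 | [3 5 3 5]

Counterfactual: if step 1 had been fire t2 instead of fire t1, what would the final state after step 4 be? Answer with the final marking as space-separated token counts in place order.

4 8 2 8

(re-executing from step 1 with the substitution; state before step 1: [1 0 2 2])
1 | fire t2 | [1 3 1 4]
2 | fire t2 | [1 6 0 6]
3 | fire t3 | [4 5 3 6]
4 | fire t2 | [4 8 2 8]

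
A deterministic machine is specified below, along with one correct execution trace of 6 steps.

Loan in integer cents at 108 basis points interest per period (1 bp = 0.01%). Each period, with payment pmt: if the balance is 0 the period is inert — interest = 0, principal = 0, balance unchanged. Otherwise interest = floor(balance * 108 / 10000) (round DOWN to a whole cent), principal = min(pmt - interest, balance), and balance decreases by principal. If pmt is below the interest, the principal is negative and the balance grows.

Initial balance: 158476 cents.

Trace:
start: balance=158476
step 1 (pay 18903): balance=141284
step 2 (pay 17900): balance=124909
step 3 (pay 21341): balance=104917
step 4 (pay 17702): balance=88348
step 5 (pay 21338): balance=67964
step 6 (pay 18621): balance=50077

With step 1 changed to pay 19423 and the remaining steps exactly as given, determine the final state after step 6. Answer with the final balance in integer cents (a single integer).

49528

(re-executing from step 1 with the substitution; state before step 1: balance=158476)
step 1 (pay 19423): balance=140764
step 2 (pay 17900): balance=124384
step 3 (pay 21341): balance=104386
step 4 (pay 17702): balance=87811
step 5 (pay 21338): balance=67421
step 6 (pay 18621): balance=49528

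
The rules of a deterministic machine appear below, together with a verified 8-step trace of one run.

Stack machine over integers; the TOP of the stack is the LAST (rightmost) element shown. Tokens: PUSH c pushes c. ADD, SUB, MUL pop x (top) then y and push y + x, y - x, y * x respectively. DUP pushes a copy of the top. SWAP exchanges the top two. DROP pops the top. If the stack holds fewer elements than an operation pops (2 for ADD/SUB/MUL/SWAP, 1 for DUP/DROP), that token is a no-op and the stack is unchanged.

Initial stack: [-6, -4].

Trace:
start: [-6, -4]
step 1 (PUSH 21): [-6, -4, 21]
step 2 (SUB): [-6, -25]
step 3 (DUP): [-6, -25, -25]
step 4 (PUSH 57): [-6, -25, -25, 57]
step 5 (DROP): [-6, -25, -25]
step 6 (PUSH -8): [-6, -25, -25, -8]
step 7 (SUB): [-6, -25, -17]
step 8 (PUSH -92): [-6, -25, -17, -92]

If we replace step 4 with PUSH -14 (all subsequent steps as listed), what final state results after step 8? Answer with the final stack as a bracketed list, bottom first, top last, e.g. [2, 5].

(re-executing from step 4 with the substitution; state before step 4: [-6, -25, -25])
step 4 (PUSH -14): [-6, -25, -25, -14]
step 5 (DROP): [-6, -25, -25]
step 6 (PUSH -8): [-6, -25, -25, -8]
step 7 (SUB): [-6, -25, -17]
step 8 (PUSH -92): [-6, -25, -17, -92]

[-6, -25, -17, -92]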